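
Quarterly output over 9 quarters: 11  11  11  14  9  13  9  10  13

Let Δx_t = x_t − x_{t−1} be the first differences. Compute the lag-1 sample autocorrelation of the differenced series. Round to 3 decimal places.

First differences Δx: 0, 0, 3, -5, 4, -4, 1, 3
Mean of differences = 0.2500
Numerator Σ(Δx_t−Δx̄)(Δx_{t+1}−Δx̄) = -51.8125
Denominator Σ(Δx_t−Δx̄)² = 75.5000
r_1(Δx) = -51.8125 / 75.5000 = -0.686

-0.686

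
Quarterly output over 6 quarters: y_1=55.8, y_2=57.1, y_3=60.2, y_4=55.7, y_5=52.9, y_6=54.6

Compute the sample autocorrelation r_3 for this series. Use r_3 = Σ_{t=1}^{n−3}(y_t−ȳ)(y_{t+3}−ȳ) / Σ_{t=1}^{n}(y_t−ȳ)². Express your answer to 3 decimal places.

Mean ȳ = (55.8 + 57.1 + 60.2 + 55.7 + 52.9 + 54.6)/6 = 56.0500
Deviations from mean: -0.2500, 1.0500, 4.1500, -0.3500, -3.1500, -1.4500
Σ(y_t−ȳ)(y_{t+3}−ȳ) = (0.0875) + (-3.3075) + (-6.0175) = -9.2375
Denominator Σ(y_t−ȳ)² = 30.5350
r_3 = -9.2375 / 30.5350 = -0.303

-0.303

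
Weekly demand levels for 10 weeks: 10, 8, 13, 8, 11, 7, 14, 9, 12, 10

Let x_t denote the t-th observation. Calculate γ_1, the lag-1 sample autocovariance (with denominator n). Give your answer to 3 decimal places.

Mean x̄ = (10 + 8 + 13 + 8 + 11 + 7 + 14 + 9 + 12 + 10)/10 = 10.2000
Σ_{t=1}^{9}(x_t−x̄)(x_{t+1}−x̄) = -35.4400
γ_1 = -35.4400 / 10 = -3.544

-3.544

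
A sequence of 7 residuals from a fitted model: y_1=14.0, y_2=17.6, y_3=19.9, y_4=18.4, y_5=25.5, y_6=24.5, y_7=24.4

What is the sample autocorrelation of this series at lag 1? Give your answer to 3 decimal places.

0.417

Mean ȳ = (14.0 + 17.6 + 19.9 + 18.4 + 25.5 + 24.5 + 24.4)/7 = 20.6143
Deviations from mean: -6.6143, -3.0143, -0.7143, -2.2143, 4.8857, 3.8857, 3.7857
Σ(y_t−ȳ)(y_{t+1}−ȳ) = (19.9373) + (2.1531) + (1.5816) + (-10.8184) + (18.9845) + (14.7102) = 46.5484
Denominator Σ(y_t−ȳ)² = 111.5486
r_1 = 46.5484 / 111.5486 = 0.417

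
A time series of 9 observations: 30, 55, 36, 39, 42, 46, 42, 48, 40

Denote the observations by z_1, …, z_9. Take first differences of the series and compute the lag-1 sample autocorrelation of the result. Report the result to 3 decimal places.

-0.527

First differences Δz: 25, -19, 3, 3, 4, -4, 6, -8
Mean of differences = 1.2500
Numerator Σ(Δz_t−Δz̄)(Δz_{t+1}−Δz̄) = -591.8125
Denominator Σ(Δz_t−Δz̄)² = 1123.5000
r_1(Δz) = -591.8125 / 1123.5000 = -0.527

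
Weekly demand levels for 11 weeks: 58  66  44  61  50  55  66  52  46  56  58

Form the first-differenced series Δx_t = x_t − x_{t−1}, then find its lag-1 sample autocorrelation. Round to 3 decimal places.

First differences Δx: 8, -22, 17, -11, 5, 11, -14, -6, 10, 2
Mean of differences = 0.0000
Numerator Σ(Δx_t−Δx̄)(Δx_{t+1}−Δx̄) = -847.0000
Denominator Σ(Δx_t−Δx̄)² = 1440.0000
r_1(Δx) = -847.0000 / 1440.0000 = -0.588

-0.588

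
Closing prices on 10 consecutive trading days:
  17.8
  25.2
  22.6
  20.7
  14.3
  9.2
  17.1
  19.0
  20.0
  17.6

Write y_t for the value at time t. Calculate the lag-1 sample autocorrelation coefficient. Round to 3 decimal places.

Mean ȳ = (17.8 + 25.2 + 22.6 + 20.7 + 14.3 + 9.2 + 17.1 + 19.0 + 20.0 + 17.6)/10 = 18.3500
Numerator Σ_{t=1}^{9}(y_t−ȳ)(y_{t+1}−ȳ) = 73.3325
Denominator Σ(y_t−ȳ)² = 176.2050
r_1 = 73.3325 / 176.2050 = 0.416

0.416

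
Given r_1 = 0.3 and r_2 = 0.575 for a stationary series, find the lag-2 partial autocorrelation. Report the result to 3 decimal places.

φ_{22} = (r_2 − r_1²) / (1 − r_1²)
r_1² = (0.3)² = 0.09
Numerator = 0.575 − 0.0900 = 0.4850; denominator = 1 − 0.0900 = 0.9100
φ_{22} = 0.4850 / 0.9100 = 0.533

0.533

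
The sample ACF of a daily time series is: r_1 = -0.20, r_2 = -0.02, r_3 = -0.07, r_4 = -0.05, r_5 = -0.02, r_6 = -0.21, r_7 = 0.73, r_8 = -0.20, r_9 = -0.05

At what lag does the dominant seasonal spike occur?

7

The largest autocorrelation is r_7 = 0.73; the remaining lags stay at or below -0.02.
The dominant spike at lag 7 indicates a seasonal period of 7.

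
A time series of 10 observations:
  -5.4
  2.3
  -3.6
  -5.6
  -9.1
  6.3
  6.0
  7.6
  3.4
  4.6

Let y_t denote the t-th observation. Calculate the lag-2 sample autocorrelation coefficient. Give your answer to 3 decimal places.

0.157

Mean ȳ = (-5.4 + 2.3 − 3.6 − 5.6 − 9.1 + 6.3 + 6.0 + 7.6 + 3.4 + 4.6)/10 = 0.6500
Numerator Σ_{t=1}^{8}(y_t−ȳ)(y_{t+2}−ȳ) = 50.7950
Denominator Σ(y_t−ȳ)² = 323.5250
r_2 = 50.7950 / 323.5250 = 0.157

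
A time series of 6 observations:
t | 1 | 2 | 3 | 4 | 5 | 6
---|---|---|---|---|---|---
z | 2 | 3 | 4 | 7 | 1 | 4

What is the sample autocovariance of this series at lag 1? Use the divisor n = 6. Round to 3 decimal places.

-1.292

Mean z̄ = (2 + 3 + 4 + 7 + 1 + 4)/6 = 3.5000
Σ_{t=1}^{5}(z_t−z̄)(z_{t+1}−z̄) = -7.7500
γ_1 = -7.7500 / 6 = -1.292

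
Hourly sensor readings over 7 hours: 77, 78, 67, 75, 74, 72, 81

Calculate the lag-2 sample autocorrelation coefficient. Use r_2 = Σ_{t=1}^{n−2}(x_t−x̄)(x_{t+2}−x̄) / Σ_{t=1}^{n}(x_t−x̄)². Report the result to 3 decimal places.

Mean x̄ = (77 + 78 + 67 + 75 + 74 + 72 + 81)/7 = 74.8571
Numerator Σ_{t=1}^{5}(x_t−x̄)(x_{t+2}−x̄) = -15.3265
Denominator Σ(x_t−x̄)² = 122.8571
r_2 = -15.3265 / 122.8571 = -0.125

-0.125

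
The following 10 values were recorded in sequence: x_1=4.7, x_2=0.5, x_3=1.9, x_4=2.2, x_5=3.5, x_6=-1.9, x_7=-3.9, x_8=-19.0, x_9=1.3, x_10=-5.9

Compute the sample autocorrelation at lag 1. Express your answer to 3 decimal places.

0.068

Mean x̄ = (4.7 + 0.5 + 1.9 + 2.2 + 3.5 − 1.9 − 3.9 − 19.0 + 1.3 − 5.9)/10 = -1.6600
Numerator Σ_{t=1}^{9}(x_t−x̄)(x_{t+1}−x̄) = 29.3504
Denominator Σ(x_t−x̄)² = 431.8040
r_1 = 29.3504 / 431.8040 = 0.068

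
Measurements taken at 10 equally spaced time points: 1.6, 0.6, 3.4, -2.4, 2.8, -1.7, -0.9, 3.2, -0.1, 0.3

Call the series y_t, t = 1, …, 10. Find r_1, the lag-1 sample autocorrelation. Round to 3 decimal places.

-0.590

Mean ȳ = (1.6 + 0.6 + 3.4 − 2.4 + 2.8 − 1.7 − 0.9 + 3.2 − 0.1 + 0.3)/10 = 0.6800
Numerator Σ_{t=1}^{9}(y_t−ȳ)(y_{t+1}−ȳ) = -22.1344
Denominator Σ(y_t−ȳ)² = 37.4960
r_1 = -22.1344 / 37.4960 = -0.590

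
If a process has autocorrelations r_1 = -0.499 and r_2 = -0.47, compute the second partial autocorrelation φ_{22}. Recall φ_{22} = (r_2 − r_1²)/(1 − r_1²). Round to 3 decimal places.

φ_{22} = (r_2 − r_1²) / (1 − r_1²)
r_1² = (-0.499)² = 0.249001
Numerator = -0.47 − 0.2490 = -0.7190; denominator = 1 − 0.2490 = 0.7510
φ_{22} = -0.7190 / 0.7510 = -0.957

-0.957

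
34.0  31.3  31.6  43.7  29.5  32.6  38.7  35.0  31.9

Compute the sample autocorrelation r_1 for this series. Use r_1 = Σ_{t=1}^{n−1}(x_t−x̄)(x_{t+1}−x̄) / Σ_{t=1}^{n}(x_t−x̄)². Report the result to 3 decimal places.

-0.380

Mean x̄ = (34.0 + 31.3 + 31.6 + 43.7 + 29.5 + 32.6 + 38.7 + 35.0 + 31.9)/9 = 34.2556
Numerator Σ_{t=1}^{8}(x_t−x̄)(x_{t+1}−x̄) = -59.3198
Denominator Σ(x_t−x̄)² = 156.2622
r_1 = -59.3198 / 156.2622 = -0.380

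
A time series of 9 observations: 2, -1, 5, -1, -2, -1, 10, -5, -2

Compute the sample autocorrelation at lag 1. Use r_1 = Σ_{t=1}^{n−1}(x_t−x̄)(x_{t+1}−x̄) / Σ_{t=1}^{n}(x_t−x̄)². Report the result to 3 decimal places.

-0.377

Mean x̄ = (2 − 1 + 5 − 1 − 2 − 1 + 10 − 5 − 2)/9 = 0.5556
Numerator Σ_{t=1}^{8}(x_t−x̄)(x_{t+1}−x̄) = -61.0864
Denominator Σ(x_t−x̄)² = 162.2222
r_1 = -61.0864 / 162.2222 = -0.377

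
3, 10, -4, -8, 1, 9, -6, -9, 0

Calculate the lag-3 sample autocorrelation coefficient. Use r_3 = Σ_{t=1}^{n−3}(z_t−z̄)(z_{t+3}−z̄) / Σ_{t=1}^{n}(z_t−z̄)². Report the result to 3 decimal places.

Mean z̄ = (3 + 10 − 4 − 8 + 1 + 9 − 6 − 9 + 0)/9 = -0.4444
Σ(z_t−z̄)(z_{t+3}−z̄) = (-26.0247) + (15.0864) + (-33.5802) + (41.9753) + (-12.3580) + (4.1975) = -10.7037
Denominator Σ(z_t−z̄)² = 386.2222
r_3 = -10.7037 / 386.2222 = -0.028

-0.028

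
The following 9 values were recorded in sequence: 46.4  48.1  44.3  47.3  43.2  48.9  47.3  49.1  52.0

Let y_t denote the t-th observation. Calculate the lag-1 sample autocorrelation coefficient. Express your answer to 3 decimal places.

-0.017

Mean ȳ = (46.4 + 48.1 + 44.3 + 47.3 + 43.2 + 48.9 + 47.3 + 49.1 + 52.0)/9 = 47.4000
Numerator Σ_{t=1}^{8}(y_t−ȳ)(y_{t+1}−ȳ) = -0.9400
Denominator Σ(y_t−ȳ)² = 55.0600
r_1 = -0.9400 / 55.0600 = -0.017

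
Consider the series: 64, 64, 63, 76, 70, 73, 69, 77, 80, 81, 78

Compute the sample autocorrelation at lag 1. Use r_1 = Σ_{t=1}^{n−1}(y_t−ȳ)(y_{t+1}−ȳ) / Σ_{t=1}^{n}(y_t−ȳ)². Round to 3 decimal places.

Mean ȳ = (64 + 64 + 63 + 76 + 70 + 73 + 69 + 77 + 80 + 81 + 78)/11 = 72.2727
Numerator Σ_{t=1}^{10}(y_t−ȳ)(y_{t+1}−ȳ) = 236.5620
Denominator Σ(y_t−ȳ)² = 444.1818
r_1 = 236.5620 / 444.1818 = 0.533

0.533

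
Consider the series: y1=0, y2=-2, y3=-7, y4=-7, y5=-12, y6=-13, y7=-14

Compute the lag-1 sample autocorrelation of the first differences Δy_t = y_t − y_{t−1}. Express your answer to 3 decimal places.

-0.648

First differences Δy: -2, -5, 0, -5, -1, -1
Mean of differences = -2.3333
Numerator Σ(Δy_t−Δȳ)(Δy_{t+1}−Δȳ) = -15.1111
Denominator Σ(Δy_t−Δȳ)² = 23.3333
r_1(Δy) = -15.1111 / 23.3333 = -0.648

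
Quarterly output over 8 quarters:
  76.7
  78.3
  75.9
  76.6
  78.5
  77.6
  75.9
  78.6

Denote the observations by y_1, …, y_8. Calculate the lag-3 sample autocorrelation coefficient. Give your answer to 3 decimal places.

Mean ȳ = (76.7 + 78.3 + 75.9 + 76.6 + 78.5 + 77.6 + 75.9 + 78.6)/8 = 77.2625
Deviations from mean: -0.5625, 1.0375, -1.3625, -0.6625, 1.2375, 0.3375, -1.3625, 1.3375
Numerator Σ_{t=1}^{5}(y_t−ȳ)(y_{t+3}−ȳ) = 3.7545
Denominator Σ(y_t−ȳ)² = 8.9788
r_3 = 3.7545 / 8.9788 = 0.418

0.418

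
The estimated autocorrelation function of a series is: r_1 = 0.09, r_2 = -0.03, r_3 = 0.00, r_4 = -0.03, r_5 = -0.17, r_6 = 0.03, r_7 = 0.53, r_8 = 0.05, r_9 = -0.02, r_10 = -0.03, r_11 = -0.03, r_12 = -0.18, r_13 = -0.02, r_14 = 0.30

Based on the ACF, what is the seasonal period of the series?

The largest autocorrelation is r_7 = 0.53, with a weaker echo at lag 14 (0.30); the remaining lags stay at or below 0.09.
The dominant spike at lag 7 indicates a seasonal period of 7.

7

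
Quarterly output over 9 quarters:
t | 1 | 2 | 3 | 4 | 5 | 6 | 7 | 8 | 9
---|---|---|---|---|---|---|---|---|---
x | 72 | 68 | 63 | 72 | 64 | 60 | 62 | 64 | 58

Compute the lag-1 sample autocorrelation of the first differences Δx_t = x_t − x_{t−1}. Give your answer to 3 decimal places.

First differences Δx: -4, -5, 9, -8, -4, 2, 2, -6
Mean of differences = -1.7500
Numerator Σ(Δx_t−Δx̄)(Δx_{t+1}−Δx̄) = -91.0625
Denominator Σ(Δx_t−Δx̄)² = 221.5000
r_1(Δx) = -91.0625 / 221.5000 = -0.411

-0.411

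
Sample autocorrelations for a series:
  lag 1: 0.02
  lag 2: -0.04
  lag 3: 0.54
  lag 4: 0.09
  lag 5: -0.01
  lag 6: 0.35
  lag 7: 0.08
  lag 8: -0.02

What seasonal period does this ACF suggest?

The largest autocorrelation is r_3 = 0.54, with a weaker echo at lag 6 (0.35); the remaining lags stay at or below 0.09.
The dominant spike at lag 3 indicates a seasonal period of 3.

3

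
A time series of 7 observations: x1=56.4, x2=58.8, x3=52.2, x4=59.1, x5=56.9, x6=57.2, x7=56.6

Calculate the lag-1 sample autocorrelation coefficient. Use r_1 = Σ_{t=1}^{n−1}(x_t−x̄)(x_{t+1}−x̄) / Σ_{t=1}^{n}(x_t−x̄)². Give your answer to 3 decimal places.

-0.662

Mean x̄ = (56.4 + 58.8 + 52.2 + 59.1 + 56.9 + 57.2 + 56.6)/7 = 56.7429
Deviations from mean: -0.3429, 2.0571, -4.5429, 2.3571, 0.1571, 0.4571, -0.1429
Σ(x_t−x̄)(x_{t+1}−x̄) = (-0.7053) + (-9.3453) + (-10.7082) + (0.3704) + (0.0718) + (-0.0653) = -20.3818
Denominator Σ(x_t−x̄)² = 30.7971
r_1 = -20.3818 / 30.7971 = -0.662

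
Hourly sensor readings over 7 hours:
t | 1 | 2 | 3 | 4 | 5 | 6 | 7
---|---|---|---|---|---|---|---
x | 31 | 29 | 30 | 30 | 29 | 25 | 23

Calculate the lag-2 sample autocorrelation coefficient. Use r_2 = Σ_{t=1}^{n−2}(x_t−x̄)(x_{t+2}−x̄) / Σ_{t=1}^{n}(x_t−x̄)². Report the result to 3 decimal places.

-0.033

Mean x̄ = (31 + 29 + 30 + 30 + 29 + 25 + 23)/7 = 28.1429
Numerator Σ_{t=1}^{5}(x_t−x̄)(x_{t+2}−x̄) = -1.7551
Denominator Σ(x_t−x̄)² = 52.8571
r_2 = -1.7551 / 52.8571 = -0.033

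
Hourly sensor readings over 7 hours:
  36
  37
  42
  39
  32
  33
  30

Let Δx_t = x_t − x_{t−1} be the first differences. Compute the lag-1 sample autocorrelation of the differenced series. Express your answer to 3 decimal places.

First differences Δx: 1, 5, -3, -7, 1, -3
Mean of differences = -1.0000
Numerator Σ(Δx_t−Δx̄)(Δx_{t+1}−Δx̄) = -4.0000
Denominator Σ(Δx_t−Δx̄)² = 88.0000
r_1(Δx) = -4.0000 / 88.0000 = -0.045

-0.045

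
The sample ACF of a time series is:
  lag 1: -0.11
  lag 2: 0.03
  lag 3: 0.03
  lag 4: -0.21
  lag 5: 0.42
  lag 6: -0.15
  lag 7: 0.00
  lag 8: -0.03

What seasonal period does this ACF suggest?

The largest autocorrelation is r_5 = 0.42; the remaining lags stay at or below 0.03.
The dominant spike at lag 5 indicates a seasonal period of 5.

5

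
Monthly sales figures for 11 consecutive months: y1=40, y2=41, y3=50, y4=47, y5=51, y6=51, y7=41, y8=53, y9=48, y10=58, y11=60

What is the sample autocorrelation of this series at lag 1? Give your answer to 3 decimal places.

Mean ȳ = (40 + 41 + 50 + 47 + 51 + 51 + 41 + 53 + 48 + 58 + 60)/11 = 49.0909
Numerator Σ_{t=1}^{10}(y_t−ȳ)(y_{t+1}−ȳ) = 100.0826
Denominator Σ(y_t−ȳ)² = 440.9091
r_1 = 100.0826 / 440.9091 = 0.227

0.227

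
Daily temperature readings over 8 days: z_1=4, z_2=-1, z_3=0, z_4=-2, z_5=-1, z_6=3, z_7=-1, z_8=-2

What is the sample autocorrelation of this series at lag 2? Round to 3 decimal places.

-0.250

Mean z̄ = (4 − 1 + 0 − 2 − 1 + 3 − 1 − 2)/8 = 0.0000
Deviations from mean: 4.0000, -1.0000, 0.0000, -2.0000, -1.0000, 3.0000, -1.0000, -2.0000
Numerator Σ_{t=1}^{6}(z_t−z̄)(z_{t+2}−z̄) = -9.0000
Denominator Σ(z_t−z̄)² = 36.0000
r_2 = -9.0000 / 36.0000 = -0.250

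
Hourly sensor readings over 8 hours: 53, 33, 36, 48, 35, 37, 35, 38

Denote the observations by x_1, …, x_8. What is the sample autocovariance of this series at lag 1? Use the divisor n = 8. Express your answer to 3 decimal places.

Mean x̄ = (53 + 33 + 36 + 48 + 35 + 37 + 35 + 38)/8 = 39.3750
Σ_{t=1}^{7}(x_t−x̄)(x_{t+1}−x̄) = -105.3906
γ_1 = -105.3906 / 8 = -13.174

-13.174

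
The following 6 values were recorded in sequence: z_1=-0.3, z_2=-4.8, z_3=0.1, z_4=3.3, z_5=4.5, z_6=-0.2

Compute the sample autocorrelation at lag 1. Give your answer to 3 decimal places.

0.258

Mean z̄ = (-0.3 − 4.8 + 0.1 + 3.3 + 4.5 − 0.2)/6 = 0.4333
Deviations from mean: -0.7333, -5.2333, -0.3333, 2.8667, 4.0667, -0.6333
Σ(z_t−z̄)(z_{t+1}−z̄) = (3.8378) + (1.7444) + (-0.9556) + (11.6578) + (-2.5756) = 13.7089
Denominator Σ(z_t−z̄)² = 53.1933
r_1 = 13.7089 / 53.1933 = 0.258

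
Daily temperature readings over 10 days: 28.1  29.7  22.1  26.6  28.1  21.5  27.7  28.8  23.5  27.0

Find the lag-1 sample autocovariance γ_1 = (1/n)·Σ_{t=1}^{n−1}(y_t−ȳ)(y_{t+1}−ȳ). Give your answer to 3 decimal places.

-2.968

Mean ȳ = (28.1 + 29.7 + 22.1 + 26.6 + 28.1 + 21.5 + 27.7 + 28.8 + 23.5 + 27.0)/10 = 26.3100
Σ_{t=1}^{9}(y_t−ȳ)(y_{t+1}−ȳ) = -29.6761
γ_1 = -29.6761 / 10 = -2.968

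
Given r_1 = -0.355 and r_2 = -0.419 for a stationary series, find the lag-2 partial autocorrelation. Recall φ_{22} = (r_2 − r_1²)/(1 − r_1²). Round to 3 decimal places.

φ_{22} = (r_2 − r_1²) / (1 − r_1²)
r_1² = (-0.355)² = 0.126025
Numerator = -0.419 − 0.1260 = -0.5450; denominator = 1 − 0.1260 = 0.8740
φ_{22} = -0.5450 / 0.8740 = -0.624

-0.624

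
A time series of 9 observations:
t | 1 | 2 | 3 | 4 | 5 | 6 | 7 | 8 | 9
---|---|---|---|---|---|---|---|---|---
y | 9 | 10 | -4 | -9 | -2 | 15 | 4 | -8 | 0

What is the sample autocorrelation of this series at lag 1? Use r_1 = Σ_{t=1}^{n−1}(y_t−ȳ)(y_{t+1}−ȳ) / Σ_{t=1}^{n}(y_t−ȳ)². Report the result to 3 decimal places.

Mean ȳ = (9 + 10 − 4 − 9 − 2 + 15 + 4 − 8 + 0)/9 = 1.6667
Numerator Σ_{t=1}^{8}(y_t−ȳ)(y_{t+1}−ȳ) = 89.2222
Denominator Σ(y_t−ȳ)² = 562.0000
r_1 = 89.2222 / 562.0000 = 0.159

0.159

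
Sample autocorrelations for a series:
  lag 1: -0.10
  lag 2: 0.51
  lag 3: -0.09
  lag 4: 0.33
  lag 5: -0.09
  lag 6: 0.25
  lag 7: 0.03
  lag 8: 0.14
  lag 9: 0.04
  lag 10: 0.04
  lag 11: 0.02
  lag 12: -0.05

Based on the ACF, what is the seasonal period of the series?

The largest autocorrelation is r_2 = 0.51, with weaker echoes at lags 4 (0.33) and 6 (0.25); the remaining lags stay at or below 0.14.
The dominant spike at lag 2 indicates a seasonal period of 2.

2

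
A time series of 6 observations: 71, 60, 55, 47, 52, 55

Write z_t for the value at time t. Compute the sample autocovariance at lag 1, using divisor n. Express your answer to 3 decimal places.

18.537

Mean z̄ = (71 + 60 + 55 + 47 + 52 + 55)/6 = 56.6667
Deviations: 14.3333, 3.3333, -1.6667, -9.6667, -4.6667, -1.6667
Σ_{t=1}^{5}(z_t−z̄)(z_{t+1}−z̄) = 111.2222
γ_1 = 111.2222 / 6 = 18.537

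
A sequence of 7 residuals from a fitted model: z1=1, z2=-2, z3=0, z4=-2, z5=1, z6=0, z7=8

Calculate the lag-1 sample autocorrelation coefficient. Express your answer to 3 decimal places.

Mean z̄ = (1 − 2 + 0 − 2 + 1 + 0 + 8)/7 = 0.8571
Deviations from mean: 0.1429, -2.8571, -0.8571, -2.8571, 0.1429, -0.8571, 7.1429
Σ(z_t−z̄)(z_{t+1}−z̄) = (-0.4082) + (2.4490) + (2.4490) + (-0.4082) + (-0.1224) + (-6.1224) = -2.1633
Denominator Σ(z_t−z̄)² = 68.8571
r_1 = -2.1633 / 68.8571 = -0.031

-0.031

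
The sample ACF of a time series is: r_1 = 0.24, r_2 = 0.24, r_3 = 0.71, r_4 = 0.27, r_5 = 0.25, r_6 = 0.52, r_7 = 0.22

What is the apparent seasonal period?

3

The largest autocorrelation is r_3 = 0.71, with a weaker echo at lag 6 (0.52); the remaining lags stay at or below 0.27.
The dominant spike at lag 3 indicates a seasonal period of 3.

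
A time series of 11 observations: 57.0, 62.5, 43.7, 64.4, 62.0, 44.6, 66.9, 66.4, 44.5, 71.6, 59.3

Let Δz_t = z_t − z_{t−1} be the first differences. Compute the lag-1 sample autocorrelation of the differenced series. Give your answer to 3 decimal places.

First differences Δz: 5.5, -18.8, 20.7, -2.4, -17.4, 22.3, -0.5, -21.9, 27.1, -12.3
Mean of differences = 0.2300
Numerator Σ(Δz_t−Δz̄)(Δz_{t+1}−Δz̄) = -1817.6659
Denominator Σ(Δz_t−Δz̄)² = 2983.0210
r_1(Δz) = -1817.6659 / 2983.0210 = -0.609

-0.609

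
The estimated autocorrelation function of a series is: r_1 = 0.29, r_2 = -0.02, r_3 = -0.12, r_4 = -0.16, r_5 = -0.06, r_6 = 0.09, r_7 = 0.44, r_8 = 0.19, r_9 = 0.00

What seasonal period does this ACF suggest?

7

The largest autocorrelation is r_7 = 0.44; the remaining lags stay at or below 0.29.
The dominant spike at lag 7 indicates a seasonal period of 7.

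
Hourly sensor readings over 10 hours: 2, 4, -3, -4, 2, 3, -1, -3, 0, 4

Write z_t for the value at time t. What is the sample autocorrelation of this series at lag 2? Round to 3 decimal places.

Mean z̄ = (2 + 4 − 3 − 4 + 2 + 3 − 1 − 3 + 0 + 4)/10 = 0.4000
Numerator Σ_{t=1}^{8}(z_t−z̄)(z_{t+2}−z̄) = -60.9200
Denominator Σ(z_t−z̄)² = 82.4000
r_2 = -60.9200 / 82.4000 = -0.739

-0.739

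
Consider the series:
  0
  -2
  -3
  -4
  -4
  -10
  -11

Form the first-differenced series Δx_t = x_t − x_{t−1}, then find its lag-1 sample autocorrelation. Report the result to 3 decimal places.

-0.395

First differences Δx: -2, -1, -1, 0, -6, -1
Mean of differences = -1.8333
Numerator Σ(Δx_t−Δx̄)(Δx_{t+1}−Δx̄) = -9.0278
Denominator Σ(Δx_t−Δx̄)² = 22.8333
r_1(Δx) = -9.0278 / 22.8333 = -0.395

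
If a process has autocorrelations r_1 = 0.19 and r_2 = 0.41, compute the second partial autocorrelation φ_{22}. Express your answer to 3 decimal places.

0.388

φ_{22} = (r_2 − r_1²) / (1 − r_1²)
r_1² = (0.19)² = 0.0361
Numerator = 0.41 − 0.0361 = 0.3739; denominator = 1 − 0.0361 = 0.9639
φ_{22} = 0.3739 / 0.9639 = 0.388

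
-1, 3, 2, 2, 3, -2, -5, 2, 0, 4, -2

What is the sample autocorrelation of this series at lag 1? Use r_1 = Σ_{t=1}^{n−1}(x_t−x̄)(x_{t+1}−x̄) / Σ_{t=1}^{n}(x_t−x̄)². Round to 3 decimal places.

Mean x̄ = (-1 + 3 + 2 + 2 + 3 − 2 − 5 + 2 + 0 + 4 − 2)/11 = 0.5455
Numerator Σ_{t=1}^{10}(x_t−x̄)(x_{t+1}−x̄) = -6.2066
Denominator Σ(x_t−x̄)² = 76.7273
r_1 = -6.2066 / 76.7273 = -0.081

-0.081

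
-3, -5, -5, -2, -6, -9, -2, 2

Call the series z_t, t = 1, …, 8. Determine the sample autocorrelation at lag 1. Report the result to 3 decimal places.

Mean z̄ = (-3 − 5 − 5 − 2 − 6 − 9 − 2 + 2)/8 = -3.7500
Deviations from mean: 0.7500, -1.2500, -1.2500, 1.7500, -2.2500, -5.2500, 1.7500, 5.7500
Σ(z_t−z̄)(z_{t+1}−z̄) = (-0.9375) + (1.5625) + (-2.1875) + (-3.9375) + (11.8125) + (-9.1875) + (10.0625) = 7.1875
Denominator Σ(z_t−z̄)² = 75.5000
r_1 = 7.1875 / 75.5000 = 0.095

0.095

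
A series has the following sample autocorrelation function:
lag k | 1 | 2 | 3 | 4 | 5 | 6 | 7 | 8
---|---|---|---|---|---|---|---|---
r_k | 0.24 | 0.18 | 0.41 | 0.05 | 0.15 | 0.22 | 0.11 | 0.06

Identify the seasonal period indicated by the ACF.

The largest autocorrelation is r_3 = 0.41; the remaining lags stay at or below 0.24. The elevated value at lag 1 (0.24), dropping to 0.18 at lag 2, reflects decaying short-term dependence rather than seasonality.
The dominant spike at lag 3 indicates a seasonal period of 3.

3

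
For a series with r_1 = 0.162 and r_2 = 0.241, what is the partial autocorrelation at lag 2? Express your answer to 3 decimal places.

0.221

φ_{22} = (r_2 − r_1²) / (1 − r_1²)
r_1² = (0.162)² = 0.026244
Numerator = 0.241 − 0.0262 = 0.2148; denominator = 1 − 0.0262 = 0.9738
φ_{22} = 0.2148 / 0.9738 = 0.221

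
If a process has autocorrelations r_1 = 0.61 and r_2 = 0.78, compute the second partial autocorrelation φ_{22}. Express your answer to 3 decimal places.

0.650

φ_{22} = (r_2 − r_1²) / (1 − r_1²)
r_1² = (0.61)² = 0.3721
Numerator = 0.78 − 0.3721 = 0.4079; denominator = 1 − 0.3721 = 0.6279
φ_{22} = 0.4079 / 0.6279 = 0.650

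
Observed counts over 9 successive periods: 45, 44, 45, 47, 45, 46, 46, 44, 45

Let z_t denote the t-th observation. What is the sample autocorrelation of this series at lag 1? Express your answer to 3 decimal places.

Mean z̄ = (45 + 44 + 45 + 47 + 45 + 46 + 46 + 44 + 45)/9 = 45.2222
Numerator Σ_{t=1}^{8}(z_t−z̄)(z_{t+1}−z̄) = -0.4938
Denominator Σ(z_t−z̄)² = 7.5556
r_1 = -0.4938 / 7.5556 = -0.065

-0.065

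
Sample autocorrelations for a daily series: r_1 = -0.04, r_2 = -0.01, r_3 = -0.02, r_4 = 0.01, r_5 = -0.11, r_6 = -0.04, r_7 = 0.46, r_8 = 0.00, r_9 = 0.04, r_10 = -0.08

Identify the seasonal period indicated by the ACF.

The largest autocorrelation is r_7 = 0.46; the remaining lags stay at or below 0.04.
The dominant spike at lag 7 indicates a seasonal period of 7.

7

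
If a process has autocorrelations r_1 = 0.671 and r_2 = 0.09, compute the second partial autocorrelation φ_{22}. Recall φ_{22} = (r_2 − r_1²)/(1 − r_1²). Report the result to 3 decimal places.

-0.655

φ_{22} = (r_2 − r_1²) / (1 − r_1²)
r_1² = (0.671)² = 0.450241
Numerator = 0.09 − 0.4502 = -0.3602; denominator = 1 − 0.4502 = 0.5498
φ_{22} = -0.3602 / 0.5498 = -0.655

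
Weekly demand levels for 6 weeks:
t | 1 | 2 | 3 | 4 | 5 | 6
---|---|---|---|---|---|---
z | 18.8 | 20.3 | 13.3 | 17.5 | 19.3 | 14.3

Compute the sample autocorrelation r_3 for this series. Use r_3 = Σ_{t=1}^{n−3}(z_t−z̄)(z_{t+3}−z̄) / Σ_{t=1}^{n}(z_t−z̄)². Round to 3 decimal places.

Mean z̄ = (18.8 + 20.3 + 13.3 + 17.5 + 19.3 + 14.3)/6 = 17.2500
Deviations from mean: 1.5500, 3.0500, -3.9500, 0.2500, 2.0500, -2.9500
Σ(z_t−z̄)(z_{t+3}−z̄) = (0.3875) + (6.2525) + (11.6525) = 18.2925
Denominator Σ(z_t−z̄)² = 40.2750
r_3 = 18.2925 / 40.2750 = 0.454

0.454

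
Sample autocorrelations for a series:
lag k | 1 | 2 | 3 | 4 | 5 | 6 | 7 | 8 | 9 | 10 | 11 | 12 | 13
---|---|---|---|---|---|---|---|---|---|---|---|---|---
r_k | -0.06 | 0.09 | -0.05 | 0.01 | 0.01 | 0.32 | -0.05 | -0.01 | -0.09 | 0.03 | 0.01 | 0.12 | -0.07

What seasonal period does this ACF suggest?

6

The largest autocorrelation is r_6 = 0.32; the remaining lags stay at or below 0.12.
The dominant spike at lag 6 indicates a seasonal period of 6.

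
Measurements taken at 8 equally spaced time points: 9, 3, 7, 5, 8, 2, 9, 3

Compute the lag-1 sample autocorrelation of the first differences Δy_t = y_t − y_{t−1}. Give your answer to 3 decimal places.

-0.750

First differences Δy: -6, 4, -2, 3, -6, 7, -6
Mean of differences = -0.8571
Numerator Σ(Δy_t−Δȳ)(Δy_{t+1}−Δȳ) = -135.5918
Denominator Σ(Δy_t−Δȳ)² = 180.8571
r_1(Δy) = -135.5918 / 180.8571 = -0.750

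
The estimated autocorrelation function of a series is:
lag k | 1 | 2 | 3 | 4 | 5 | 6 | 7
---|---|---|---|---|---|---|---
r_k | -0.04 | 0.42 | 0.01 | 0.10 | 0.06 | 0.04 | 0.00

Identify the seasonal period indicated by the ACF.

The largest autocorrelation is r_2 = 0.42; the remaining lags stay at or below 0.10.
The dominant spike at lag 2 indicates a seasonal period of 2.

2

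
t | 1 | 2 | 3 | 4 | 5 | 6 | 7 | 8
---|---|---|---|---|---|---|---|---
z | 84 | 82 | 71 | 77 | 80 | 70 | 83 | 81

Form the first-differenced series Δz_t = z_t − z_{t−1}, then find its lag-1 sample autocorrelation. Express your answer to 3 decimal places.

First differences Δz: -2, -11, 6, 3, -10, 13, -2
Mean of differences = -0.4286
Numerator Σ(Δz_t−Δz̄)(Δz_{t+1}−Δz̄) = -211.7551
Denominator Σ(Δz_t−Δz̄)² = 441.7143
r_1(Δz) = -211.7551 / 441.7143 = -0.479

-0.479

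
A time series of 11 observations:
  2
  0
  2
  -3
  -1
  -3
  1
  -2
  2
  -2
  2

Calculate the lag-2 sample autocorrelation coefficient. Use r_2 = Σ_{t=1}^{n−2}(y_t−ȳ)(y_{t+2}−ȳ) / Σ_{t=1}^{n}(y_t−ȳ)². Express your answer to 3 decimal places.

Mean ȳ = (2 + 0 + 2 − 3 − 1 − 3 + 1 − 2 + 2 − 2 + 2)/11 = -0.1818
Numerator Σ_{t=1}^{9}(y_t−ȳ)(y_{t+2}−ȳ) = 25.2066
Denominator Σ(y_t−ȳ)² = 43.6364
r_2 = 25.2066 / 43.6364 = 0.578

0.578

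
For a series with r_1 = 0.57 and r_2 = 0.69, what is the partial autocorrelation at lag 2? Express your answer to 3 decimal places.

0.541

φ_{22} = (r_2 − r_1²) / (1 − r_1²)
r_1² = (0.57)² = 0.3249
Numerator = 0.69 − 0.3249 = 0.3651; denominator = 1 − 0.3249 = 0.6751
φ_{22} = 0.3651 / 0.6751 = 0.541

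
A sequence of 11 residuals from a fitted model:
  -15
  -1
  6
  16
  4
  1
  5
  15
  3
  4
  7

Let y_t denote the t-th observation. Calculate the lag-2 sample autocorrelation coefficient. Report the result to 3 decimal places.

Mean ȳ = (-15 − 1 + 6 + 16 + 4 + 1 + 5 + 15 + 3 + 4 + 7)/11 = 4.0909
Numerator Σ_{t=1}^{9}(y_t−ȳ)(y_{t+2}−ȳ) = -173.0165
Denominator Σ(y_t−ȳ)² = 674.9091
r_2 = -173.0165 / 674.9091 = -0.256

-0.256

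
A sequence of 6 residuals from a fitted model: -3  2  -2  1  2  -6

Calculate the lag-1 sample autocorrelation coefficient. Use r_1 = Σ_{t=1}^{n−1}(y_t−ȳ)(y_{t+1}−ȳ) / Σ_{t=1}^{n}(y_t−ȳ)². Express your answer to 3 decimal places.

-0.385

Mean ȳ = (-3 + 2 − 2 + 1 + 2 − 6)/6 = -1.0000
Deviations from mean: -2.0000, 3.0000, -1.0000, 2.0000, 3.0000, -5.0000
Σ(y_t−ȳ)(y_{t+1}−ȳ) = (-6.0000) + (-3.0000) + (-2.0000) + (6.0000) + (-15.0000) = -20.0000
Denominator Σ(y_t−ȳ)² = 52.0000
r_1 = -20.0000 / 52.0000 = -0.385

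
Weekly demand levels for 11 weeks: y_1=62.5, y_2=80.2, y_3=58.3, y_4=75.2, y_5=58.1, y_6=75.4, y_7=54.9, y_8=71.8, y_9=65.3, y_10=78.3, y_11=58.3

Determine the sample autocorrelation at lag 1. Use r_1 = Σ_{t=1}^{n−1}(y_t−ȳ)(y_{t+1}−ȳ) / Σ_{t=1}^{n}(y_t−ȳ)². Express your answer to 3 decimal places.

-0.789

Mean ȳ = (62.5 + 80.2 + 58.3 + 75.2 + 58.1 + 75.4 + 54.9 + 71.8 + 65.3 + 78.3 + 58.3)/11 = 67.1182
Numerator Σ_{t=1}^{10}(y_t−ȳ)(y_{t+1}−ȳ) = -680.4476
Denominator Σ(y_t−ȳ)² = 862.7564
r_1 = -680.4476 / 862.7564 = -0.789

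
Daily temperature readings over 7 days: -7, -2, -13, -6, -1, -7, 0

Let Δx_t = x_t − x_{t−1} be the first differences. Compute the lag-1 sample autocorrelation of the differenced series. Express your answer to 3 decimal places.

-0.554

First differences Δx: 5, -11, 7, 5, -6, 7
Mean of differences = 1.1667
Numerator Σ(Δx_t−Δx̄)(Δx_{t+1}−Δx̄) = -164.5278
Denominator Σ(Δx_t−Δx̄)² = 296.8333
r_1(Δx) = -164.5278 / 296.8333 = -0.554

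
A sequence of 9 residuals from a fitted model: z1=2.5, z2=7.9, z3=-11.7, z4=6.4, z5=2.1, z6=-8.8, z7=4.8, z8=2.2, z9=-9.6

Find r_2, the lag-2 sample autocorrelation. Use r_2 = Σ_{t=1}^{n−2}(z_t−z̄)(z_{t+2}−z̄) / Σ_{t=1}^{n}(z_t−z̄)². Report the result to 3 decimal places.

-0.266

Mean z̄ = (2.5 + 7.9 − 11.7 + 6.4 + 2.1 − 8.8 + 4.8 + 2.2 − 9.6)/9 = -0.4667
Σ(z_t−z̄)(z_{t+2}−z̄) = (-33.3256) + (57.4511) + (-28.8322) + (-57.2222) + (13.5178) + (-22.2222) + (-48.1022) = -118.7356
Denominator Σ(z_t−z̄)² = 446.4400
r_2 = -118.7356 / 446.4400 = -0.266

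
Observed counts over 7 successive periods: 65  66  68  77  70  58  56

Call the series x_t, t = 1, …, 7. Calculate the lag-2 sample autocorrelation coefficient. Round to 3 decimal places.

-0.384

Mean x̄ = (65 + 66 + 68 + 77 + 70 + 58 + 56)/7 = 65.7143
Numerator Σ_{t=1}^{5}(x_t−x̄)(x_{t+2}−x̄) = -117.3061
Denominator Σ(x_t−x̄)² = 305.4286
r_2 = -117.3061 / 305.4286 = -0.384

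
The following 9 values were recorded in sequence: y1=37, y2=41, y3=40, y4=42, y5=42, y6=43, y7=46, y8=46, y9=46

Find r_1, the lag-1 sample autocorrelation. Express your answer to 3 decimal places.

Mean ȳ = (37 + 41 + 40 + 42 + 42 + 43 + 46 + 46 + 46)/9 = 42.5556
Numerator Σ_{t=1}^{8}(y_t−ȳ)(y_{t+1}−ȳ) = 39.3580
Denominator Σ(y_t−ȳ)² = 76.2222
r_1 = 39.3580 / 76.2222 = 0.516

0.516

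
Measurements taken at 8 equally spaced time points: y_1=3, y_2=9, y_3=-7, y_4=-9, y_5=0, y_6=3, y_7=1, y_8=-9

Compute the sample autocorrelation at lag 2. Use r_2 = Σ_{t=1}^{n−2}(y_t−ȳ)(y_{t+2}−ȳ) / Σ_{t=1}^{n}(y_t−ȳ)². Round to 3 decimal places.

Mean ȳ = (3 + 9 − 7 − 9 + 0 + 3 + 1 − 9)/8 = -1.1250
Deviations from mean: 4.1250, 10.1250, -5.8750, -7.8750, 1.1250, 4.1250, 2.1250, -7.8750
Σ(y_t−ȳ)(y_{t+2}−ȳ) = (-24.2344) + (-79.7344) + (-6.6094) + (-32.4844) + (2.3906) + (-32.4844) = -173.1563
Denominator Σ(y_t−ȳ)² = 300.8750
r_2 = -173.1563 / 300.8750 = -0.576

-0.576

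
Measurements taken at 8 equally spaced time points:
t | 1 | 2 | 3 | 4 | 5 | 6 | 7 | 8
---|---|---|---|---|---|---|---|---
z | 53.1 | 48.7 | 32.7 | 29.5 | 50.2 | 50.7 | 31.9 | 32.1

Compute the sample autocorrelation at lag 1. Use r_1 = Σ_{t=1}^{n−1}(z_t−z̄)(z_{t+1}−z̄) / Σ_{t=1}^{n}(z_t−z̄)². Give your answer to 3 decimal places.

Mean z̄ = (53.1 + 48.7 + 32.7 + 29.5 + 50.2 + 50.7 + 31.9 + 32.1)/8 = 41.1125
Σ(z_t−z̄)(z_{t+1}−z̄) = (90.9552) + (-63.8298) + (97.6902) + (-105.5286) + (87.1264) + (-88.3248) + (83.0277) = 101.1161
Denominator Σ(z_t−z̄)² = 747.4888
r_1 = 101.1161 / 747.4888 = 0.135

0.135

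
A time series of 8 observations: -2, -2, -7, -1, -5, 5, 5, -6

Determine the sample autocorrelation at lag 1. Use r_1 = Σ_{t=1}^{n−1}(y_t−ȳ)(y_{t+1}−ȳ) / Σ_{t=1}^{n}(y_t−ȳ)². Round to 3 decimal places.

-0.073

Mean ȳ = (-2 − 2 − 7 − 1 − 5 + 5 + 5 − 6)/8 = -1.6250
Σ(y_t−ȳ)(y_{t+1}−ȳ) = (0.1406) + (2.0156) + (-3.3594) + (-2.1094) + (-22.3594) + (43.8906) + (-28.9844) = -10.7656
Denominator Σ(y_t−ȳ)² = 147.8750
r_1 = -10.7656 / 147.8750 = -0.073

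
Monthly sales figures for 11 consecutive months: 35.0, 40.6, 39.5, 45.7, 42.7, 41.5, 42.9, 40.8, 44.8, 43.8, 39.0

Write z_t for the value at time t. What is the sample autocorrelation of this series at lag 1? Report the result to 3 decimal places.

Mean z̄ = (35.0 + 40.6 + 39.5 + 45.7 + 42.7 + 41.5 + 42.9 + 40.8 + 44.8 + 43.8 + 39.0)/11 = 41.4818
Numerator Σ_{t=1}^{10}(z_t−z̄)(z_{t+1}−z̄) = 2.9997
Denominator Σ(z_t−z̄)² = 91.0164
r_1 = 2.9997 / 91.0164 = 0.033

0.033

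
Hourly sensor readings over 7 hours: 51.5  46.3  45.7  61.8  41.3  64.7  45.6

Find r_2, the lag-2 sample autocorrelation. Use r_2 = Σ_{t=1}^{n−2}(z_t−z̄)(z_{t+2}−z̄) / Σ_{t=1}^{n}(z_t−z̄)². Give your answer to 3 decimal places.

Mean z̄ = (51.5 + 46.3 + 45.7 + 61.8 + 41.3 + 64.7 + 45.6)/7 = 50.9857
Σ(z_t−z̄)(z_{t+2}−z̄) = (-2.7184) + (-50.6727) + (51.1959) + (148.3102) + (52.1645) = 198.2796
Denominator Σ(z_t−z̄)² = 478.0086
r_2 = 198.2796 / 478.0086 = 0.415

0.415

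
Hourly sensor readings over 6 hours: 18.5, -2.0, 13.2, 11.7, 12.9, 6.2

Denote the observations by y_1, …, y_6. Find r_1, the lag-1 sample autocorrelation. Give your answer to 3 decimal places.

Mean ȳ = (18.5 − 2.0 + 13.2 + 11.7 + 12.9 + 6.2)/6 = 10.0833
Σ(y_t−ȳ)(y_{t+1}−ȳ) = (-101.7014) + (-37.6597) + (5.0386) + (4.5536) + (-10.9381) = -140.7069
Denominator Σ(y_t−ȳ)² = 252.1883
r_1 = -140.7069 / 252.1883 = -0.558

-0.558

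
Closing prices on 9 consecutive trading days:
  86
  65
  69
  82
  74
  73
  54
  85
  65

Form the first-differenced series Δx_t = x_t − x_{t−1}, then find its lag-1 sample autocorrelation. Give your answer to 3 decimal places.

First differences Δx: -21, 4, 13, -8, -1, -19, 31, -20
Mean of differences = -2.6250
Numerator Σ(Δx_t−Δx̄)(Δx_{t+1}−Δx̄) = -1272.3906
Denominator Σ(Δx_t−Δx̄)² = 2357.8750
r_1(Δx) = -1272.3906 / 2357.8750 = -0.540

-0.540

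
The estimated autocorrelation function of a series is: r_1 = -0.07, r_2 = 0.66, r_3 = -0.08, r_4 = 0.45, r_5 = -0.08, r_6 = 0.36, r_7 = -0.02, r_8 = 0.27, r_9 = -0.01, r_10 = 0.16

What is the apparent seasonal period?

2

The largest autocorrelation is r_2 = 0.66, with weaker echoes at lags 4 (0.45), 6 (0.36), 8 (0.27) and 10 (0.16); the remaining lags stay at or below -0.01.
The dominant spike at lag 2 indicates a seasonal period of 2.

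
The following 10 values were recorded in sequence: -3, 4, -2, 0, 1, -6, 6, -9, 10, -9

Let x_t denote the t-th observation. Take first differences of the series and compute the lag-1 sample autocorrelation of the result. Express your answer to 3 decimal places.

First differences Δx: 7, -6, 2, 1, -7, 12, -15, 19, -19
Mean of differences = -0.6667
Numerator Σ(Δx_t−Δx̄)(Δx_{t+1}−Δx̄) = -965.4444
Denominator Σ(Δx_t−Δx̄)² = 1226.0000
r_1(Δx) = -965.4444 / 1226.0000 = -0.787

-0.787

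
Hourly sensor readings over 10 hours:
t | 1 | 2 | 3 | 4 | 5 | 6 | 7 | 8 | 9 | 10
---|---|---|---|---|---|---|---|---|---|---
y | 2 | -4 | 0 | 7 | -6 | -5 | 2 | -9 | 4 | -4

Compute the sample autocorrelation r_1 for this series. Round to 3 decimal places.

-0.504

Mean ȳ = (2 − 4 + 0 + 7 − 6 − 5 + 2 − 9 + 4 − 4)/10 = -1.3000
Numerator Σ_{t=1}^{9}(y_t−ȳ)(y_{t+1}−ȳ) = -115.9900
Denominator Σ(y_t−ȳ)² = 230.1000
r_1 = -115.9900 / 230.1000 = -0.504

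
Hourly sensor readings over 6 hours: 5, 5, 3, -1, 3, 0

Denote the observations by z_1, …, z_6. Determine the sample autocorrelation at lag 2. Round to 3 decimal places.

0.048

Mean z̄ = (5 + 5 + 3 − 1 + 3 + 0)/6 = 2.5000
Deviations from mean: 2.5000, 2.5000, 0.5000, -3.5000, 0.5000, -2.5000
Numerator Σ_{t=1}^{4}(z_t−z̄)(z_{t+2}−z̄) = 1.5000
Denominator Σ(z_t−z̄)² = 31.5000
r_2 = 1.5000 / 31.5000 = 0.048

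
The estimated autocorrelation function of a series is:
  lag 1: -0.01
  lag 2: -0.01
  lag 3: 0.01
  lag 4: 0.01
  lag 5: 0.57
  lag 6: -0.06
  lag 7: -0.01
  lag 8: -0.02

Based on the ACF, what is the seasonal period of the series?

5

The largest autocorrelation is r_5 = 0.57; the remaining lags stay at or below 0.01.
The dominant spike at lag 5 indicates a seasonal period of 5.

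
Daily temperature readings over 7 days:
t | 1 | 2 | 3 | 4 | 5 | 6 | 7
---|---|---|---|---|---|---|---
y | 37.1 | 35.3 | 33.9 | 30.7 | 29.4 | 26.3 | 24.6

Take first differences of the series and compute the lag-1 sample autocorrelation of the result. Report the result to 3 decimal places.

First differences Δy: -1.8, -1.4, -3.2, -1.3, -3.1, -1.7
Mean of differences = -2.0833
Numerator Σ(Δy_t−Δȳ)(Δy_{t+1}−Δȳ) = -2.6303
Denominator Σ(Δy_t−Δȳ)² = 3.5883
r_1(Δy) = -2.6303 / 3.5883 = -0.733

-0.733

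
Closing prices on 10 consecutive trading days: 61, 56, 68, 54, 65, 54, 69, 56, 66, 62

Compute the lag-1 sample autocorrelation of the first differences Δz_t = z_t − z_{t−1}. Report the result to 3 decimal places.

First differences Δz: -5, 12, -14, 11, -11, 15, -13, 10, -4
Mean of differences = 0.1111
Numerator Σ(Δz_t−Δz̄)(Δz_{t+1}−Δz̄) = -1034.1235
Denominator Σ(Δz_t−Δz̄)² = 1116.8889
r_1(Δz) = -1034.1235 / 1116.8889 = -0.926

-0.926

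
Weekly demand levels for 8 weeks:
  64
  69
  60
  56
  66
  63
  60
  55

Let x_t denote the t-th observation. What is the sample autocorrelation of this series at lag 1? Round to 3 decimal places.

Mean x̄ = (64 + 69 + 60 + 56 + 66 + 63 + 60 + 55)/8 = 61.6250
Σ(x_t−x̄)(x_{t+1}−x̄) = (17.5156) + (-11.9844) + (9.1406) + (-24.6094) + (6.0156) + (-2.2344) + (10.7656) = 4.6094
Denominator Σ(x_t−x̄)² = 161.8750
r_1 = 4.6094 / 161.8750 = 0.028

0.028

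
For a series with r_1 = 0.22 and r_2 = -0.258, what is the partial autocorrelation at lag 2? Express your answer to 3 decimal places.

φ_{22} = (r_2 − r_1²) / (1 − r_1²)
r_1² = (0.22)² = 0.0484
Numerator = -0.258 − 0.0484 = -0.3064; denominator = 1 − 0.0484 = 0.9516
φ_{22} = -0.3064 / 0.9516 = -0.322

-0.322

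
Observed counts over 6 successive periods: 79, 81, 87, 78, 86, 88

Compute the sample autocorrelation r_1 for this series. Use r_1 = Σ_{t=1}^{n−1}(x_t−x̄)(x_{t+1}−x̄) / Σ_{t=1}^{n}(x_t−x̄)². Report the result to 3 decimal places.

Mean x̄ = (79 + 81 + 87 + 78 + 86 + 88)/6 = 83.1667
Deviations from mean: -4.1667, -2.1667, 3.8333, -5.1667, 2.8333, 4.8333
Numerator Σ_{t=1}^{5}(x_t−x̄)(x_{t+1}−x̄) = -20.0278
Denominator Σ(x_t−x̄)² = 94.8333
r_1 = -20.0278 / 94.8333 = -0.211

-0.211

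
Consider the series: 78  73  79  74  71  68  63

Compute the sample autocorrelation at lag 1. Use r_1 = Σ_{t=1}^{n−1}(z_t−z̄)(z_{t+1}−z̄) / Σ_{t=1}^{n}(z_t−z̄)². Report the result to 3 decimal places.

0.339

Mean z̄ = (78 + 73 + 79 + 74 + 71 + 68 + 63)/7 = 72.2857
Deviations from mean: 5.7143, 0.7143, 6.7143, 1.7143, -1.2857, -4.2857, -9.2857
Numerator Σ_{t=1}^{6}(z_t−z̄)(z_{t+1}−z̄) = 63.4898
Denominator Σ(z_t−z̄)² = 187.4286
r_1 = 63.4898 / 187.4286 = 0.339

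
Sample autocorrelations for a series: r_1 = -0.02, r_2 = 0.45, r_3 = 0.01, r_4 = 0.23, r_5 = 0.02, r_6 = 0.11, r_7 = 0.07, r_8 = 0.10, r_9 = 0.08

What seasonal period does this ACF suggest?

The largest autocorrelation is r_2 = 0.45, with a weaker echo at lag 4 (0.23); the remaining lags stay at or below 0.11.
The dominant spike at lag 2 indicates a seasonal period of 2.

2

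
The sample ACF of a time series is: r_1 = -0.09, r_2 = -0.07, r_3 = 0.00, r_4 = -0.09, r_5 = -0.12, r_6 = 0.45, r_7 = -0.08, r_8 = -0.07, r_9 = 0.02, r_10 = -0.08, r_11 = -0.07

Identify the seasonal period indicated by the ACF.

6

The largest autocorrelation is r_6 = 0.45; the remaining lags stay at or below 0.02.
The dominant spike at lag 6 indicates a seasonal period of 6.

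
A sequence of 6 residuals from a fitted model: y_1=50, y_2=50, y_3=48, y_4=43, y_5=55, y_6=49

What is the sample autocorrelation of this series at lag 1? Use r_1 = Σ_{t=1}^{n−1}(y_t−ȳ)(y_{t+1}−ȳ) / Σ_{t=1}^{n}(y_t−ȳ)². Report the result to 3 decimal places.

-0.401

Mean ȳ = (50 + 50 + 48 + 43 + 55 + 49)/6 = 49.1667
Deviations from mean: 0.8333, 0.8333, -1.1667, -6.1667, 5.8333, -0.1667
Σ(y_t−ȳ)(y_{t+1}−ȳ) = (0.6944) + (-0.9722) + (7.1944) + (-35.9722) + (-0.9722) = -30.0278
Denominator Σ(y_t−ȳ)² = 74.8333
r_1 = -30.0278 / 74.8333 = -0.401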